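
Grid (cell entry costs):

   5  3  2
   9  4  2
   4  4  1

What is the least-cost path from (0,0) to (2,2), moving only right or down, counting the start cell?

13

One optimal route is (0,0) → (0,1) → (0,2) → (1,2) → (2,2).
Its cost is 5 + 3 + 2 + 2 + 1 = 13.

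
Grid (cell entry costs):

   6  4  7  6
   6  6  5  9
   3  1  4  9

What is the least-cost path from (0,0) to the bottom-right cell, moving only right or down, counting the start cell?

Take r0c0 r1c0 r2c0 r2c1 r2c2 r2c3 for a total of 6 + 6 + 3 + 1 + 4 + 9 = 29.
(Top row then right column would cost 41.)

29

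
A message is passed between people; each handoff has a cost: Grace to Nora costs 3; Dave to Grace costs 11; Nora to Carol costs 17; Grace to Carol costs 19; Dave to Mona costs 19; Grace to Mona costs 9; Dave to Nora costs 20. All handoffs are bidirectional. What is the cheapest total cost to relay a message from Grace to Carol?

19

Paths from Grace to Carol:
Grace-Dave-Nora-Carol: 11 + 20 + 17 = 48
Grace-Nora-Carol: 3 + 17 = 20
Grace-Carol: 19
Grace-Mona-Dave-Nora-Carol: 9 + 19 + 20 + 17 = 65
Shortest: 19.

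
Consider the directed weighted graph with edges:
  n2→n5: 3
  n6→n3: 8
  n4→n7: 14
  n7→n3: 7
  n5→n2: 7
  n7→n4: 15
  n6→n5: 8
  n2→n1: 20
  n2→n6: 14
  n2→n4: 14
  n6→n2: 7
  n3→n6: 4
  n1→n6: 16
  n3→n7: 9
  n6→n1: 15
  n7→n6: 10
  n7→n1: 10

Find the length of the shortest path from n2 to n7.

28

Routes from n2 to n7:
n2 - n1 - n6 - n3 - n7: 20 + 16 + 8 + 9 = 53
n2 - n6 - n3 - n7: 14 + 8 + 9 = 31
n2 - n4 - n7: 14 + 14 = 28
Best route has total 28.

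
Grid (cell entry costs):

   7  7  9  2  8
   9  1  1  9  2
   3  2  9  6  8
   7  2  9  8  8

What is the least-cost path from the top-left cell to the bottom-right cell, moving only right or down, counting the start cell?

43

Cheapest: [0,0] -> [0,1] -> [1,1] -> [1,2] -> [1,3] -> [1,4] -> [2,4] -> [3,4]
  7 + 7 + 1 + 1 + 9 + 2 + 8 + 8 = 43
For comparison, the top-then-right route costs 51.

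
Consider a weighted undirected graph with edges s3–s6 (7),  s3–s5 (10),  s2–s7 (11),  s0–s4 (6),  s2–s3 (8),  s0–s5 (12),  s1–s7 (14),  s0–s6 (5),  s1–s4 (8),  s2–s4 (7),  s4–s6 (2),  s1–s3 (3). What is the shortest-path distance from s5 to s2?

Comparing a few candidate routes:
s5 -> s3 -> s2: 10 + 8 = 18
s5 -> s3 -> s6 -> s4 -> s2: 10 + 7 + 2 + 7 = 26
s5 -> s3 -> s1 -> s4 -> s2: 10 + 3 + 8 + 7 = 28
s5 -> s0 -> s4 -> s2: 12 + 6 + 7 = 25
s5 -> s0 -> s6 -> s4 -> s2: 12 + 5 + 2 + 7 = 26
The minimum is 18.

18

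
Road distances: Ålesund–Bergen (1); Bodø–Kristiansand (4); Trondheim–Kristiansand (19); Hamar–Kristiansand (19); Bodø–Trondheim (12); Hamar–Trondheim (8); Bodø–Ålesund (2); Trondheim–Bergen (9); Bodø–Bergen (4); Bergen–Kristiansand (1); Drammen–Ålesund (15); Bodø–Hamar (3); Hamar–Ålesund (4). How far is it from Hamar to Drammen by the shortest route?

19

A few of the Hamar→Drammen routes:
Hamar → Bodø → Bergen → Ålesund → Drammen: 3 + 4 + 1 + 15 = 23
Hamar → Bodø → Ålesund → Drammen: 3 + 2 + 15 = 20
Hamar → Ålesund → Drammen: 4 + 15 = 19
The minimum is 19.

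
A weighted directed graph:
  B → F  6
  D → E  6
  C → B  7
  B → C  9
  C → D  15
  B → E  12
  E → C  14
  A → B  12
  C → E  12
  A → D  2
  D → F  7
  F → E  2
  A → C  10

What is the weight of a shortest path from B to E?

Checking several routes:
B-C-D-E: 9 + 15 + 6 = 30
B-E: 12
B-C-E: 9 + 12 = 21
B-F-E: 6 + 2 = 8
Shortest: 8.

8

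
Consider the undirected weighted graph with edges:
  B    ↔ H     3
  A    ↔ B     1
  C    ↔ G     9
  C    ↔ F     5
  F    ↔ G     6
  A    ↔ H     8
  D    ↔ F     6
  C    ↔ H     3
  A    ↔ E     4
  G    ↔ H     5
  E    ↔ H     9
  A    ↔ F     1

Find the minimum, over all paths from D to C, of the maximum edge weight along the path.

Checking several routes:
D - F - A - B - H - C: max(6, 1, 1, 3, 3) = 6
D - F - G - H - C: max(6, 6, 5, 3) = 6
D - F - G - C: max(6, 6, 9) = 9
D - F - C: max(6, 5) = 6
D - F - A - H - C: max(6, 1, 8, 3) = 8
Smallest bottleneck: 6.

6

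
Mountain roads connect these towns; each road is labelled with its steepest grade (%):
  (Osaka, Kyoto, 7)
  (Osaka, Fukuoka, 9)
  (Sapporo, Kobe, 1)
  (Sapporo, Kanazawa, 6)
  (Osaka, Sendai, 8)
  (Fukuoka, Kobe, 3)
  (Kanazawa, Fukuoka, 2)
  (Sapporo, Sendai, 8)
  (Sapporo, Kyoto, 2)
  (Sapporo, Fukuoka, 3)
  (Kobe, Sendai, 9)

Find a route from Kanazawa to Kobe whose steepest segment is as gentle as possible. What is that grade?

3

Some routes from Kanazawa to Kobe:
Kanazawa -> Sapporo -> Kobe: max(6, 1) = 6
Kanazawa -> Fukuoka -> Sapporo -> Kobe: max(2, 3, 1) = 3
Kanazawa -> Fukuoka -> Kobe: max(2, 3) = 3
The minimum achievable maximum is 3%.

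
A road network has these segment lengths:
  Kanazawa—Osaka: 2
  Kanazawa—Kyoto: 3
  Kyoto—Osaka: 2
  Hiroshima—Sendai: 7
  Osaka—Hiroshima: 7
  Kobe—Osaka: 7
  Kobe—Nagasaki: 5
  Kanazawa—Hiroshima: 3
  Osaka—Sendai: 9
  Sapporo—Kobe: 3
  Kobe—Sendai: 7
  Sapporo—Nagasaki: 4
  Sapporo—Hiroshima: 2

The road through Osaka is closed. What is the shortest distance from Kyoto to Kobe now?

11

Candidate routes:
Kyoto -> Kanazawa -> Hiroshima -> Sendai -> Kobe: 3 + 3 + 7 + 7 = 20
Kyoto -> Kanazawa -> Hiroshima -> Sapporo -> Nagasaki -> Kobe: 3 + 3 + 2 + 4 + 5 = 17
Kyoto -> Kanazawa -> Hiroshima -> Sapporo -> Kobe: 3 + 3 + 2 + 3 = 11
The minimum is 11.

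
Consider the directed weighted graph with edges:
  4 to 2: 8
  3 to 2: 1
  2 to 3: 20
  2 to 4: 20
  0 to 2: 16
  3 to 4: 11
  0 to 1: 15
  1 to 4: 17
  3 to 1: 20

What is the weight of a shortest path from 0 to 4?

Candidate routes:
0 -> 1 -> 4: 15 + 17 = 32
0 -> 2 -> 3 -> 4: 16 + 20 + 11 = 47
0 -> 2 -> 3 -> 1 -> 4: 16 + 20 + 20 + 17 = 73
0 -> 2 -> 4: 16 + 20 = 36
Best route has total 32.

32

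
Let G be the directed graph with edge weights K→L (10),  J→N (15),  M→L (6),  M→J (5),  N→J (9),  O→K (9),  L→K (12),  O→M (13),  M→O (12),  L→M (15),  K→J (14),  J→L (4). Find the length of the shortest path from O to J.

Candidate routes:
O→K→L→M→J: 9 + 10 + 15 + 5 = 39
O→M→L→K→J: 13 + 6 + 12 + 14 = 45
O→K→J: 9 + 14 = 23
O→M→J: 13 + 5 = 18
The minimum is 18.

18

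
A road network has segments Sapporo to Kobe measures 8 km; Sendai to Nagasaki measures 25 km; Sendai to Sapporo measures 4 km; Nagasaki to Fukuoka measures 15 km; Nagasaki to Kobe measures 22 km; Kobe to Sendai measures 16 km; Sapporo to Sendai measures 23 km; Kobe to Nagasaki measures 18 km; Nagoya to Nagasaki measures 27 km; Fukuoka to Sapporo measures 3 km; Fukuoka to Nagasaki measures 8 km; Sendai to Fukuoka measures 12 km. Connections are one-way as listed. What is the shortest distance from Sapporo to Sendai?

23

Paths from Sapporo to Sendai:
Sapporo → Kobe → Sendai: 8 + 16 = 24
Sapporo → Sendai: 23
Best route has total 23 km.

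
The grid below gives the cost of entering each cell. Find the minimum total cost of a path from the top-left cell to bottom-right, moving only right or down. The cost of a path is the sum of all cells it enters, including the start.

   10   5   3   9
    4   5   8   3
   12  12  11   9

38

Cheapest: (0,0) (0,1) (0,2) (1,2) (1,3) (2,3)
  10 + 5 + 3 + 8 + 3 + 9 = 38
(Top row then right column would cost 39.)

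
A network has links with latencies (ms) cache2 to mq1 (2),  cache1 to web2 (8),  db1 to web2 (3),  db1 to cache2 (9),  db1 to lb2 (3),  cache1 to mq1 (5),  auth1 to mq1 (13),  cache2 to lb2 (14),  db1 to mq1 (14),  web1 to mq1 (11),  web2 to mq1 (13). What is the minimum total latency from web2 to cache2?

12

Checking several routes:
web2→mq1→cache2: 13 + 2 = 15
web2→db1→cache2: 3 + 9 = 12
web2→cache1→mq1→cache2: 8 + 5 + 2 = 15
Shortest: 12 ms.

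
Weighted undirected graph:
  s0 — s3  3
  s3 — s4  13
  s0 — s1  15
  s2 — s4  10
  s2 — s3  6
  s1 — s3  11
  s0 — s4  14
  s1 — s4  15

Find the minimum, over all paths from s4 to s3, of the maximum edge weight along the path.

A few of the s4→s3 routes:
s4 → s0 → s3: max(14, 3) = 14
s4 → s3: max(13) = 13
s4 → s2 → s3: max(10, 6) = 10
s4 → s1 → s0 → s3: max(15, 15, 3) = 15
Smallest bottleneck: 10.

10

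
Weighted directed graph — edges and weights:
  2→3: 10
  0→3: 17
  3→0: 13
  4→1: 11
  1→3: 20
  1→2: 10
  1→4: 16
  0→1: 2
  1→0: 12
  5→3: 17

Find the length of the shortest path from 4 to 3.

Candidate routes:
4→1→3: 11 + 20 = 31
4→1→0→3: 11 + 12 + 17 = 40
4→1→2→3: 11 + 10 + 10 = 31
The minimum is 31.

31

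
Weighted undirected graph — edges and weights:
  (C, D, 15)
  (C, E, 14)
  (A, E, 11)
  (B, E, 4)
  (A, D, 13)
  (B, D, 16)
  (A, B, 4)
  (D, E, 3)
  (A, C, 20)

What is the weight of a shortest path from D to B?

7

Some routes from D to B:
D→E→A→B: 3 + 11 + 4 = 18
D→C→E→B: 15 + 14 + 4 = 33
D→A→E→B: 13 + 11 + 4 = 28
D→B: 16
D→A→B: 13 + 4 = 17
D→E→B: 3 + 4 = 7
Best route has total 7.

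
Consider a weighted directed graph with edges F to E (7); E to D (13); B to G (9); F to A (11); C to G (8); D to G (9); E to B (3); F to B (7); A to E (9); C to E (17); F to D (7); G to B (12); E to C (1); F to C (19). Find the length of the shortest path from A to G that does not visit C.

Candidate routes:
A -> E -> D -> G: 9 + 13 + 9 = 31
A -> E -> B -> G: 9 + 3 + 9 = 21
Best route has total 21.

21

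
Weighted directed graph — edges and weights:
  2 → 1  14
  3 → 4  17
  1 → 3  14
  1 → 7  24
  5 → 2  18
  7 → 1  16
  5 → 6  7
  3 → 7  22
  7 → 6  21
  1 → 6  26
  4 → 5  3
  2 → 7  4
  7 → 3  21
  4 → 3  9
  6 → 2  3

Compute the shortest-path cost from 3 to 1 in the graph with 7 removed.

44

Candidate routes:
3 - 4 - 5 - 2 - 1: 17 + 3 + 18 + 14 = 52
3 - 4 - 5 - 6 - 2 - 1: 17 + 3 + 7 + 3 + 14 = 44
Best route has total 44.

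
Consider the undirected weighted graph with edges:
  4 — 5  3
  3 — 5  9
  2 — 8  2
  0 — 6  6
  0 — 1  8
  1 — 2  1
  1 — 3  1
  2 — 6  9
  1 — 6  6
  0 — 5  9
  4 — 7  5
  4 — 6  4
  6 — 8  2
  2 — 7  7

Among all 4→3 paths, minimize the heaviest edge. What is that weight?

4

Checking several routes:
4 - 7 - 2 - 8 - 6 - 0 - 1 - 3: max(5, 7, 2, 2, 6, 8, 1) = 8
4 - 6 - 8 - 2 - 1 - 3: max(4, 2, 2, 1, 1) = 4
4 - 7 - 2 - 1 - 3: max(5, 7, 1, 1) = 7
4 - 7 - 2 - 8 - 6 - 1 - 3: max(5, 7, 2, 2, 6, 1) = 7
4 - 6 - 1 - 3: max(4, 6, 1) = 6
4 - 6 - 0 - 1 - 3: max(4, 6, 8, 1) = 8
Smallest bottleneck: 4.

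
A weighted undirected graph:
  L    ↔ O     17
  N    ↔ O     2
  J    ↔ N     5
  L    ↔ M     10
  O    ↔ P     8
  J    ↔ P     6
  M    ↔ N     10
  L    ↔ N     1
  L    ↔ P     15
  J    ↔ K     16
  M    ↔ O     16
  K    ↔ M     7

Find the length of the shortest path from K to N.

17

A few of the K→N routes:
K → M → O → N: 7 + 16 + 2 = 25
K → J → P → O → N: 16 + 6 + 8 + 2 = 32
K → M → L → N: 7 + 10 + 1 = 18
K → J → N: 16 + 5 = 21
K → M → L → O → N: 7 + 10 + 17 + 2 = 36
K → M → N: 7 + 10 = 17
Best route has total 17.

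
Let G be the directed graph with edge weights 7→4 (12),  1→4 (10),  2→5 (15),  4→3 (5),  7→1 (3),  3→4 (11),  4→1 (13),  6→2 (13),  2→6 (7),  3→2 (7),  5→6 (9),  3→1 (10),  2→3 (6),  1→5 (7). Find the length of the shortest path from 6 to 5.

28

Routes from 6 to 5:
6→2→3→1→5: 13 + 6 + 10 + 7 = 36
6→2→5: 13 + 15 = 28
6→2→3→4→1→5: 13 + 6 + 11 + 13 + 7 = 50
The minimum is 28.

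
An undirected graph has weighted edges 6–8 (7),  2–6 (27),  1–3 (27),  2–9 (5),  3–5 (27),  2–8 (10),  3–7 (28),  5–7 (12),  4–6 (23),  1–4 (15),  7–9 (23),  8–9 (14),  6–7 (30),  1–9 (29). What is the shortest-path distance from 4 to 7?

53

Checking several routes:
4 - 6 - 8 - 2 - 9 - 7: 23 + 7 + 10 + 5 + 23 = 68
4 - 6 - 2 - 9 - 7: 23 + 27 + 5 + 23 = 78
4 - 1 - 3 - 7: 15 + 27 + 28 = 70
4 - 6 - 8 - 9 - 7: 23 + 7 + 14 + 23 = 67
4 - 1 - 9 - 7: 15 + 29 + 23 = 67
4 - 6 - 7: 23 + 30 = 53
Best route has total 53.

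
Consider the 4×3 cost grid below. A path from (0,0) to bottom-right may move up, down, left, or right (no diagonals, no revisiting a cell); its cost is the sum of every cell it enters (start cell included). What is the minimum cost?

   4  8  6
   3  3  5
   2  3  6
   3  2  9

23

Cheapest: r0c0 -> r1c0 -> r2c0 -> r2c1 -> r3c1 -> r3c2
  4 + 3 + 2 + 3 + 2 + 9 = 23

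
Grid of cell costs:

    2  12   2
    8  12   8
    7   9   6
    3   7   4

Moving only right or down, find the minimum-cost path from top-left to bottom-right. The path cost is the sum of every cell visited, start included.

31

Take (0,0) -> (1,0) -> (2,0) -> (3,0) -> (3,1) -> (3,2) for a total of 2 + 8 + 7 + 3 + 7 + 4 = 31.
For comparison, the top-then-right route costs 34.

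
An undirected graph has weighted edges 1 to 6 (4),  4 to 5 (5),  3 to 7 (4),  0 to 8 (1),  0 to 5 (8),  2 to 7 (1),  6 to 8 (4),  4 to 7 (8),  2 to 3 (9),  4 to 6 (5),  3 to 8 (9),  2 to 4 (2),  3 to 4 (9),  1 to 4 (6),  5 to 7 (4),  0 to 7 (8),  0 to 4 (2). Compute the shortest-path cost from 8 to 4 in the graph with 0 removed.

9

Comparing a few candidate routes:
8 → 6 → 4: 4 + 5 = 9
8 → 6 → 1 → 4: 4 + 4 + 6 = 14
8 → 3 → 7 → 2 → 4: 9 + 4 + 1 + 2 = 16
Shortest: 9.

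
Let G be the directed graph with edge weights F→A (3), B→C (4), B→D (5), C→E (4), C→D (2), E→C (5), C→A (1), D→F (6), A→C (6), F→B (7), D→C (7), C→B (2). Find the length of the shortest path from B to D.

Paths from B to D:
B→D: 5
B→C→D: 4 + 2 = 6
Shortest: 5.

5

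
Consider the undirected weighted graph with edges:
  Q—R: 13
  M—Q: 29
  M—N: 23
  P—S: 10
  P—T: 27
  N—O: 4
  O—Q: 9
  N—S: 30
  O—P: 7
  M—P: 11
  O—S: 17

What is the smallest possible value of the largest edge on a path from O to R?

13

Checking several routes:
O→P→M→Q→R: max(7, 11, 29, 13) = 29
O→S→P→M→Q→R: max(17, 10, 11, 29, 13) = 29
O→N→M→Q→R: max(4, 23, 29, 13) = 29
O→Q→R: max(9, 13) = 13
Best route has worst link 13.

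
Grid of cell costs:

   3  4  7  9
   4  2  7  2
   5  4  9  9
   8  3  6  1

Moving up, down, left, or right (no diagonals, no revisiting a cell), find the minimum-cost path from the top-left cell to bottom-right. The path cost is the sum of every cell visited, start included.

Cheapest: [0,0] → [0,1] → [1,1] → [2,1] → [3,1] → [3,2] → [3,3]
  3 + 4 + 2 + 4 + 3 + 6 + 1 = 23

23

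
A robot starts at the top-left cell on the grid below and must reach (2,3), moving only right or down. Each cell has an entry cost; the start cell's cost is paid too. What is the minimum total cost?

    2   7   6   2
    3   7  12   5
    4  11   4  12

One optimal route is r0c0→r0c1→r0c2→r0c3→r1c3→r2c3.
Its cost is 2 + 7 + 6 + 2 + 5 + 12 = 34.

34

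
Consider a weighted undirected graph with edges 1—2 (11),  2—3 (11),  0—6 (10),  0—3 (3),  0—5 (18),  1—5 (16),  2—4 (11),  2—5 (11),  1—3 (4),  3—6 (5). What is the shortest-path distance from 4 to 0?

Some routes from 4 to 0:
4→2→3→6→0: 11 + 11 + 5 + 10 = 37
4→2→3→0: 11 + 11 + 3 = 25
4→2→5→0: 11 + 11 + 18 = 40
4→2→1→3→0: 11 + 11 + 4 + 3 = 29
4→2→1→3→6→0: 11 + 11 + 4 + 5 + 10 = 41
Shortest: 25.

25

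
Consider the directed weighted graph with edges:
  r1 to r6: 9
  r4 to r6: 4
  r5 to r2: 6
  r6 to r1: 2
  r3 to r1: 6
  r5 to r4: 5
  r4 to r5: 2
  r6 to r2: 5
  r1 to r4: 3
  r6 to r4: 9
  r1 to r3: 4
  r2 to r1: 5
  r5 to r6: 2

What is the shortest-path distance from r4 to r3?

Candidate routes:
r4 → r6 → r2 → r1 → r3: 4 + 5 + 5 + 4 = 18
r4 → r5 → r2 → r1 → r3: 2 + 6 + 5 + 4 = 17
r4 → r5 → r6 → r1 → r3: 2 + 2 + 2 + 4 = 10
r4 → r5 → r6 → r2 → r1 → r3: 2 + 2 + 5 + 5 + 4 = 18
r4 → r6 → r1 → r3: 4 + 2 + 4 = 10
Best route has total 10.

10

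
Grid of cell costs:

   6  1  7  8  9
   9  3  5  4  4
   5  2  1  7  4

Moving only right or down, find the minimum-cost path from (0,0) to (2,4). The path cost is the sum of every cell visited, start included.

Best path: r0c0 -> r0c1 -> r1c1 -> r2c1 -> r2c2 -> r2c3 -> r2c4
Cost: 6 + 1 + 3 + 2 + 1 + 7 + 4 = 24

24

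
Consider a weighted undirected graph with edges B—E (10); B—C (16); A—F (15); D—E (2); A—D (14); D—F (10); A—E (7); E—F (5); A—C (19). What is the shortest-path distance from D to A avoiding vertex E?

Routes from D to A avoiding E:
D -> A: 14
D -> F -> A: 10 + 15 = 25
Best route has total 14.

14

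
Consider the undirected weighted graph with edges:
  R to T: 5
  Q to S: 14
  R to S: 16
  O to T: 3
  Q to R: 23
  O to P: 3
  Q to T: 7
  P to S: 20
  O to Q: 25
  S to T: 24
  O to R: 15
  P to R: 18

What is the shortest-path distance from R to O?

8

Comparing a few candidate routes:
R→Q→T→O: 23 + 7 + 3 = 33
R→T→Q→O: 5 + 7 + 25 = 37
R→P→O: 18 + 3 = 21
R→O: 15
R→T→O: 5 + 3 = 8
R→S→P→O: 16 + 20 + 3 = 39
The minimum is 8.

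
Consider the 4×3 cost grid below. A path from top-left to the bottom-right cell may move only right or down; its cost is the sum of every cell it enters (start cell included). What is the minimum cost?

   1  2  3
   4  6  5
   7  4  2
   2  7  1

14

Cheapest: (0,0) (0,1) (0,2) (1,2) (2,2) (3,2)
  1 + 2 + 3 + 5 + 2 + 1 = 14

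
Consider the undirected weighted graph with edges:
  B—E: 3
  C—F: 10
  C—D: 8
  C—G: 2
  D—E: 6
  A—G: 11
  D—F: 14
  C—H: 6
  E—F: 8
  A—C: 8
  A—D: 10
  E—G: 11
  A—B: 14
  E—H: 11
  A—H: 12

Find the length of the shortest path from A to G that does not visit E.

10

Paths from A to G avoiding E:
A→C→G: 8 + 2 = 10
A→G: 11
A→D→C→G: 10 + 8 + 2 = 20
A→H→C→G: 12 + 6 + 2 = 20
A→D→F→C→G: 10 + 14 + 10 + 2 = 36
The minimum is 10.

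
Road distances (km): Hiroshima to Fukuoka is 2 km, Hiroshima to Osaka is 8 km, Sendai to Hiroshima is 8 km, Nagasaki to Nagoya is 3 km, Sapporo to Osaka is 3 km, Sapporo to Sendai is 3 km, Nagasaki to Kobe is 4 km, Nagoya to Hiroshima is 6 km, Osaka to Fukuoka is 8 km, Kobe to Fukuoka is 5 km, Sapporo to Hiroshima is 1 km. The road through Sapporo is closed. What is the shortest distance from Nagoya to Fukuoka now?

Candidate routes:
Nagoya - Nagasaki - Kobe - Fukuoka: 3 + 4 + 5 = 12
Nagoya - Hiroshima - Fukuoka: 6 + 2 = 8
Nagoya - Hiroshima - Osaka - Fukuoka: 6 + 8 + 8 = 22
Shortest: 8 km.

8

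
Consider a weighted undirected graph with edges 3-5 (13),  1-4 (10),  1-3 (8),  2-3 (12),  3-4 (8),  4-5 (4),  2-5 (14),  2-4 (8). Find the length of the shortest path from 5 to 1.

A few of the 5→1 routes:
5 - 3 - 1: 13 + 8 = 21
5 - 4 - 3 - 1: 4 + 8 + 8 = 20
5 - 3 - 4 - 1: 13 + 8 + 10 = 31
5 - 4 - 1: 4 + 10 = 14
5 - 2 - 4 - 1: 14 + 8 + 10 = 32
The minimum is 14.

14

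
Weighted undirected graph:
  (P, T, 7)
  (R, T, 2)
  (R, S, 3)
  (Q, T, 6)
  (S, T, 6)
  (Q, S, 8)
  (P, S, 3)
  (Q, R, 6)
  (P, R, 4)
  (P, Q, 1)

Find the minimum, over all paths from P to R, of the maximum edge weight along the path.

3

A few of the P→R routes:
P→S→R: max(3, 3) = 3
P→Q→T→S→R: max(1, 6, 6, 3) = 6
P→S→T→R: max(3, 6, 2) = 6
P→R: max(4) = 4
P→Q→R: max(1, 6) = 6
P→Q→T→R: max(1, 6, 2) = 6
The minimum achievable maximum is 3.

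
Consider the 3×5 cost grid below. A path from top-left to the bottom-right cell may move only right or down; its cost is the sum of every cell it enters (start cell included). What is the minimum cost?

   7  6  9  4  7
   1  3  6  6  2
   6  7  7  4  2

27

One optimal route is (0,0) -> (1,0) -> (1,1) -> (1,2) -> (1,3) -> (1,4) -> (2,4).
Its cost is 7 + 1 + 3 + 6 + 6 + 2 + 2 = 27.
(Top row then right column would cost 37.)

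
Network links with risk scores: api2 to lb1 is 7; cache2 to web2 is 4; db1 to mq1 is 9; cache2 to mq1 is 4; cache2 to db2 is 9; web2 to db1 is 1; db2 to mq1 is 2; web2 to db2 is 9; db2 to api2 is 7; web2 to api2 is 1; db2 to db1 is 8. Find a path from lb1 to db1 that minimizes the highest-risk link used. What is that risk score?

Some routes from lb1 to db1:
lb1→api2→web2→db1: max(7, 1, 1) = 7
lb1→api2→db2→mq1→cache2→web2→db1: max(7, 7, 2, 4, 4, 1) = 7
lb1→api2→db2→db1: max(7, 7, 8) = 8
lb1→api2→web2→cache2→mq1→db2→db1: max(7, 1, 4, 4, 2, 8) = 8
The minimum achievable maximum is 7.

7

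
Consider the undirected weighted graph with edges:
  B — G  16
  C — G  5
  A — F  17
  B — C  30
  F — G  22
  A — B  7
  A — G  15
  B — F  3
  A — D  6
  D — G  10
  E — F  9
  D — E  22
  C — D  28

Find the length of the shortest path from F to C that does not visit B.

A few of the F→C routes:
F - A - D - C: 17 + 6 + 28 = 51
F - E - D - G - C: 9 + 22 + 10 + 5 = 46
F - G - C: 22 + 5 = 27
F - E - D - A - G - C: 9 + 22 + 6 + 15 + 5 = 57
F - A - G - C: 17 + 15 + 5 = 37
F - A - D - G - C: 17 + 6 + 10 + 5 = 38
Best route has total 27.

27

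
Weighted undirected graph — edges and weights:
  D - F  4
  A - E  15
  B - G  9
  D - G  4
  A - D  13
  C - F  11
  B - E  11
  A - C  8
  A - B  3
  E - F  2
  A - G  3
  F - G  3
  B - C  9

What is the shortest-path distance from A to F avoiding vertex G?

Comparing a few candidate routes:
A -> E -> F: 15 + 2 = 17
A -> C -> F: 8 + 11 = 19
A -> D -> F: 13 + 4 = 17
A -> B -> E -> F: 3 + 11 + 2 = 16
Best route has total 16.

16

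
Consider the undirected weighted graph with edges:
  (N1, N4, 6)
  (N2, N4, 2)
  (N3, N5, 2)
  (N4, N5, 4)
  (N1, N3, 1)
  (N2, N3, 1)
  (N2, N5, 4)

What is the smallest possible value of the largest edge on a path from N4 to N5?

2

A few of the N4→N5 routes:
N4-N5: max(4) = 4
N4-N2-N3-N5: max(2, 1, 2) = 2
N4-N2-N5: max(2, 4) = 4
Best route has worst link 2.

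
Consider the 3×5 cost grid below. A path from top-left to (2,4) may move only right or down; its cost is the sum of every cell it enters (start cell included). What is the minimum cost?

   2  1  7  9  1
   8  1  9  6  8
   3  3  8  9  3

27

Best path: (0,0) (0,1) (1,1) (2,1) (2,2) (2,3) (2,4)
Cost: 2 + 1 + 1 + 3 + 8 + 9 + 3 = 27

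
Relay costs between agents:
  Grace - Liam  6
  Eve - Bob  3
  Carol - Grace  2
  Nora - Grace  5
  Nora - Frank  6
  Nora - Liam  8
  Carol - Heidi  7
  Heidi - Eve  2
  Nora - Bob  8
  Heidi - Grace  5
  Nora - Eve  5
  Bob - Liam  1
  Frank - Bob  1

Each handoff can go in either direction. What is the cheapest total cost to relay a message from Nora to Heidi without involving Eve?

Comparing a few candidate routes:
Nora → Grace → Heidi: 5 + 5 = 10
Nora → Grace → Carol → Heidi: 5 + 2 + 7 = 14
Nora → Liam → Grace → Heidi: 8 + 6 + 5 = 19
Best route has total 10.

10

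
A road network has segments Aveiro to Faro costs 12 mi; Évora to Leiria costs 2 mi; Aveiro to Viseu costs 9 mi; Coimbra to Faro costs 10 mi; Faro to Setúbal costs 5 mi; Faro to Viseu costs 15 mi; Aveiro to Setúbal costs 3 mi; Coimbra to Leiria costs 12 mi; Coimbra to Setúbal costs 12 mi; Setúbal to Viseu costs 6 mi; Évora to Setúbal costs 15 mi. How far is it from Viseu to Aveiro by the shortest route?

Some routes from Viseu to Aveiro:
Viseu - Setúbal - Aveiro: 6 + 3 = 9
Viseu - Setúbal - Faro - Aveiro: 6 + 5 + 12 = 23
Viseu - Aveiro: 9
Best route has total 9 mi.

9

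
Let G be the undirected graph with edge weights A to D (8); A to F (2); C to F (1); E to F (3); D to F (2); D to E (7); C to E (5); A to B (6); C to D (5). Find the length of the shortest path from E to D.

5

Some routes from E to D:
E-F-C-D: 3 + 1 + 5 = 9
E-F-D: 3 + 2 = 5
E-D: 7
E-F-A-D: 3 + 2 + 8 = 13
E-C-F-D: 5 + 1 + 2 = 8
E-C-D: 5 + 5 = 10
Best route has total 5.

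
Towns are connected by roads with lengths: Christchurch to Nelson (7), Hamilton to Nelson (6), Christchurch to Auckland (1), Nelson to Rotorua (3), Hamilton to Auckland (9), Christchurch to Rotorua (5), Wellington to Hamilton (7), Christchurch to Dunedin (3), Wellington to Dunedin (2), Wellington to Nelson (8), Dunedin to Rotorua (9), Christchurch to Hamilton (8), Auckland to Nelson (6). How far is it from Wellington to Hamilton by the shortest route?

Checking several routes:
Wellington -> Dunedin -> Christchurch -> Hamilton: 2 + 3 + 8 = 13
Wellington -> Nelson -> Hamilton: 8 + 6 = 14
Wellington -> Dunedin -> Christchurch -> Nelson -> Hamilton: 2 + 3 + 7 + 6 = 18
Wellington -> Dunedin -> Christchurch -> Auckland -> Hamilton: 2 + 3 + 1 + 9 = 15
Wellington -> Hamilton: 7
Shortest: 7.

7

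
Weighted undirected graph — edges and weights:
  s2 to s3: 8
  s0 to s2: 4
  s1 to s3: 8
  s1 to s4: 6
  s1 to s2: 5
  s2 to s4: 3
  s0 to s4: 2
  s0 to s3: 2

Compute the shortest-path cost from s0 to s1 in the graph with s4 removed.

Candidate routes:
s0 -> s2 -> s1: 4 + 5 = 9
s0 -> s2 -> s3 -> s1: 4 + 8 + 8 = 20
s0 -> s3 -> s1: 2 + 8 = 10
s0 -> s3 -> s2 -> s1: 2 + 8 + 5 = 15
Best route has total 9.

9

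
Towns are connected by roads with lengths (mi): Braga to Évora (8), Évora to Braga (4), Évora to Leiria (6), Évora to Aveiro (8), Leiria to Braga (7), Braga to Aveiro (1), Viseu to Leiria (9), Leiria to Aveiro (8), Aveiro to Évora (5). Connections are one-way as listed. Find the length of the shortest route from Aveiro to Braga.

Candidate routes:
Aveiro - Évora - Braga: 5 + 4 = 9
Aveiro - Évora - Leiria - Braga: 5 + 6 + 7 = 18
Best route has total 9 mi.

9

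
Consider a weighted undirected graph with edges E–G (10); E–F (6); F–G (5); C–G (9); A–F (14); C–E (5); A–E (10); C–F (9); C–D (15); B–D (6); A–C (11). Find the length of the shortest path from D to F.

A few of the D→F routes:
D - C - F: 15 + 9 = 24
D - C - G - F: 15 + 9 + 5 = 29
D - C - E - F: 15 + 5 + 6 = 26
Best route has total 24.

24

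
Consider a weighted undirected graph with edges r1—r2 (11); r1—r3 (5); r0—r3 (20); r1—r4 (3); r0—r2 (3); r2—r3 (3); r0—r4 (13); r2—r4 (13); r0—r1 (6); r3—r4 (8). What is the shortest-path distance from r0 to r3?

6

Comparing a few candidate routes:
r0 → r2 → r3: 3 + 3 = 6
r0 → r1 → r2 → r3: 6 + 11 + 3 = 20
r0 → r1 → r3: 6 + 5 = 11
r0 → r3: 20
r0 → r1 → r4 → r3: 6 + 3 + 8 = 17
r0 → r2 → r1 → r3: 3 + 11 + 5 = 19
The minimum is 6.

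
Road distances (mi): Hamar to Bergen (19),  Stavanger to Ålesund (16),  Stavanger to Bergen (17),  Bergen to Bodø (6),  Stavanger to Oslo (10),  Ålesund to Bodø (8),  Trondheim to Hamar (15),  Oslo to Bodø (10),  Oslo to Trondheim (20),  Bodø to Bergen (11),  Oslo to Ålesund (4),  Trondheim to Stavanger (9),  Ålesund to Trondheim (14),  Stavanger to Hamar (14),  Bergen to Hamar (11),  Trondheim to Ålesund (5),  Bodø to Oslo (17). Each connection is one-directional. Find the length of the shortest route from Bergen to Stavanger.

50

Paths from Bergen to Stavanger:
Bergen → Bodø → Oslo → Ålesund → Trondheim → Stavanger: 6 + 17 + 4 + 14 + 9 = 50
Bergen → Bodø → Oslo → Trondheim → Stavanger: 6 + 17 + 20 + 9 = 52
Shortest: 50 mi.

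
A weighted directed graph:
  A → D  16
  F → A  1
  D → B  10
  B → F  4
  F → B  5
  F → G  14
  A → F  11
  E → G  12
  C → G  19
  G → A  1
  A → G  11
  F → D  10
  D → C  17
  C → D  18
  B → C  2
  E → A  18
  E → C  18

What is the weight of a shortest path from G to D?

Paths from G to D:
G -> A -> F -> B -> C -> D: 1 + 11 + 5 + 2 + 18 = 37
G -> A -> D: 1 + 16 = 17
G -> A -> F -> D: 1 + 11 + 10 = 22
Best route has total 17.

17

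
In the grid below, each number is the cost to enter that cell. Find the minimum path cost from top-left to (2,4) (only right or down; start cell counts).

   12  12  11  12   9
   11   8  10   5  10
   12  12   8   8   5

59

Path [0,0]→[1,0]→[1,1]→[1,2]→[1,3]→[2,3]→[2,4]: 12 + 11 + 8 + 10 + 5 + 8 + 5 = 59.
(Top row then right column would cost 71.)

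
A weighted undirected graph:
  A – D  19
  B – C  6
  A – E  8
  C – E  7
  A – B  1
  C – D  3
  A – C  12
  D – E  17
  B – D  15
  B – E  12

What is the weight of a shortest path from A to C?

7

A few of the A→C routes:
A -> C: 12
A -> B -> E -> C: 1 + 12 + 7 = 20
A -> B -> D -> C: 1 + 15 + 3 = 19
A -> B -> C: 1 + 6 = 7
A -> E -> C: 8 + 7 = 15
A -> D -> C: 19 + 3 = 22
The minimum is 7.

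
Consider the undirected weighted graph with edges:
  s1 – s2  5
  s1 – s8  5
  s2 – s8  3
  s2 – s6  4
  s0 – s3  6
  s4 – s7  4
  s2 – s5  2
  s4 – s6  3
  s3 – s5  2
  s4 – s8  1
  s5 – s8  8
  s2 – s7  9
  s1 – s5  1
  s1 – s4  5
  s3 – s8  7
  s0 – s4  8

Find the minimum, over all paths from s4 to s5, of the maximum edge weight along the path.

3

Comparing a few candidate routes:
s4 -> s8 -> s1 -> s5: max(1, 5, 1) = 5
s4 -> s8 -> s1 -> s2 -> s5: max(1, 5, 5, 2) = 5
s4 -> s6 -> s2 -> s5: max(3, 4, 2) = 4
s4 -> s8 -> s2 -> s5: max(1, 3, 2) = 3
Best route has worst link 3.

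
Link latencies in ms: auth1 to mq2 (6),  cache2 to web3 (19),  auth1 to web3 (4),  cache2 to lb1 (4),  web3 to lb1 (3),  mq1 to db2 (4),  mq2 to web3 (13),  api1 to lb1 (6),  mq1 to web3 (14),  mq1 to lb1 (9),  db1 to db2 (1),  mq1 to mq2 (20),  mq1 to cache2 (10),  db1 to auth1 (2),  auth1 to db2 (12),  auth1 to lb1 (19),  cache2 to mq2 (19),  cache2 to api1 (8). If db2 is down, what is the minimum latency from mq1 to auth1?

16

A few of the mq1→auth1 routes:
mq1 -> lb1 -> web3 -> auth1: 9 + 3 + 4 = 16
mq1 -> mq2 -> auth1: 20 + 6 = 26
mq1 -> cache2 -> lb1 -> web3 -> auth1: 10 + 4 + 3 + 4 = 21
mq1 -> web3 -> auth1: 14 + 4 = 18
Best route has total 16 ms.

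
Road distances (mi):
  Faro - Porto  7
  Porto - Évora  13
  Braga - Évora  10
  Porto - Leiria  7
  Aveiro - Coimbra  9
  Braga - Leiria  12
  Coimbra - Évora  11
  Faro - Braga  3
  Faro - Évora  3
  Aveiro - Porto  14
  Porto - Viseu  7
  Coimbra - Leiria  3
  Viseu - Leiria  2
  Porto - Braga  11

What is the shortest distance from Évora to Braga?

Comparing a few candidate routes:
Évora-Porto-Faro-Braga: 13 + 7 + 3 = 23
Évora-Porto-Braga: 13 + 11 = 24
Évora-Faro-Braga: 3 + 3 = 6
Évora-Faro-Porto-Braga: 3 + 7 + 11 = 21
Évora-Braga: 10
The minimum is 6 mi.

6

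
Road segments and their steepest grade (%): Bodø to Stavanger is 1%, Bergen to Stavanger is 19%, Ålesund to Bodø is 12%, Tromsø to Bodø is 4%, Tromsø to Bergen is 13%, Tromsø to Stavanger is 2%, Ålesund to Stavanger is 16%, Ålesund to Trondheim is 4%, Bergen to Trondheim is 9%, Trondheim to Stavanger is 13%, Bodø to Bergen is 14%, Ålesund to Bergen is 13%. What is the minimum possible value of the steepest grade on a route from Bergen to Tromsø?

Some routes from Bergen to Tromsø:
Bergen-Ålesund-Trondheim-Stavanger-Bodø-Tromsø: max(13, 4, 13, 1, 4) = 13
Bergen-Trondheim-Ålesund-Bodø-Stavanger-Tromsø: max(9, 4, 12, 1, 2) = 12
Bergen-Trondheim-Ålesund-Bodø-Tromsø: max(9, 4, 12, 4) = 12
Bergen-Tromsø: max(13) = 13
Best route has worst link 12%.

12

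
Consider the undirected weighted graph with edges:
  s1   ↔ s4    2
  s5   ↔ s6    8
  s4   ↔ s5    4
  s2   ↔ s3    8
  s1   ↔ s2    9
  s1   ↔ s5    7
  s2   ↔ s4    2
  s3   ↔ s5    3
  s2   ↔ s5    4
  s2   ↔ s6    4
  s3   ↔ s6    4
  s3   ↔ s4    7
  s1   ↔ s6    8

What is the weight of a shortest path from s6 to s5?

Comparing a few candidate routes:
s6 -> s5: 8
s6 -> s2 -> s5: 4 + 4 = 8
s6 -> s3 -> s5: 4 + 3 = 7
s6 -> s2 -> s4 -> s5: 4 + 2 + 4 = 10
Shortest: 7.

7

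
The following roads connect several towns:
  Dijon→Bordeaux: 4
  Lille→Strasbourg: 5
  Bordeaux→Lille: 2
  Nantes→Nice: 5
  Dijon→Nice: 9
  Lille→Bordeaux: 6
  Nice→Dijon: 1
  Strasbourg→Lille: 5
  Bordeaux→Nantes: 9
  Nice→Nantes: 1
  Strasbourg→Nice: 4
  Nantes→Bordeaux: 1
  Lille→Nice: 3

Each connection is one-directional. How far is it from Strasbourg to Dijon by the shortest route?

Routes from Strasbourg to Dijon:
Strasbourg - Nice - Dijon: 4 + 1 = 5
Strasbourg - Lille - Bordeaux - Nantes - Nice - Dijon: 5 + 6 + 9 + 5 + 1 = 26
Strasbourg - Lille - Nice - Dijon: 5 + 3 + 1 = 9
The minimum is 5.

5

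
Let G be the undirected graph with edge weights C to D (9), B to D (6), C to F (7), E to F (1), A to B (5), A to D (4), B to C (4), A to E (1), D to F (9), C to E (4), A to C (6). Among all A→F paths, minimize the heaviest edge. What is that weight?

1

A few of the A→F routes:
A→E→F: max(1, 1) = 1
A→D→B→C→E→F: max(4, 6, 4, 4, 1) = 6
A→C→E→F: max(6, 4, 1) = 6
A→B→C→E→F: max(5, 4, 4, 1) = 5
Smallest bottleneck: 1.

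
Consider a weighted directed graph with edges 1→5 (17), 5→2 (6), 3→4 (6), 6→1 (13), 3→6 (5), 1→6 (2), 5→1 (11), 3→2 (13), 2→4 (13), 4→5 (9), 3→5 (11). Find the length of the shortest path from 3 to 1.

18

Paths from 3 to 1:
3 -> 6 -> 1: 5 + 13 = 18
3 -> 2 -> 4 -> 5 -> 1: 13 + 13 + 9 + 11 = 46
3 -> 4 -> 5 -> 1: 6 + 9 + 11 = 26
3 -> 5 -> 1: 11 + 11 = 22
Shortest: 18.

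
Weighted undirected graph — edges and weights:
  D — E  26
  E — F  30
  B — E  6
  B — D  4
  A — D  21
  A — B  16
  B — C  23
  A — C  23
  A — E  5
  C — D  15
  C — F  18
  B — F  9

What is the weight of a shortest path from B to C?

Checking several routes:
B -> E -> A -> D -> C: 6 + 5 + 21 + 15 = 47
B -> C: 23
B -> A -> C: 16 + 23 = 39
B -> E -> A -> C: 6 + 5 + 23 = 34
B -> D -> C: 4 + 15 = 19
B -> F -> C: 9 + 18 = 27
Best route has total 19.

19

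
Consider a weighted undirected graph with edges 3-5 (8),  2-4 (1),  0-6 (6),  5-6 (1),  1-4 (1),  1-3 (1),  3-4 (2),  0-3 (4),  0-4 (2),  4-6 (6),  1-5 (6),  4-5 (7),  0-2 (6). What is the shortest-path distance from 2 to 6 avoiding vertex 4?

Routes from 2 to 6 avoiding 4:
2 - 0 - 3 - 5 - 6: 6 + 4 + 8 + 1 = 19
2 - 0 - 6: 6 + 6 = 12
2 - 0 - 3 - 1 - 5 - 6: 6 + 4 + 1 + 6 + 1 = 18
The minimum is 12.

12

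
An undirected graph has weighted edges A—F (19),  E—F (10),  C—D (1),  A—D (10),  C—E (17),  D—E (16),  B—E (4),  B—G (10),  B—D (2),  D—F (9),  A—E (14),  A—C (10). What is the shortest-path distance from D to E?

6

Checking several routes:
D-E: 16
D-C-E: 1 + 17 = 18
D-B-E: 2 + 4 = 6
D-F-E: 9 + 10 = 19
Shortest: 6.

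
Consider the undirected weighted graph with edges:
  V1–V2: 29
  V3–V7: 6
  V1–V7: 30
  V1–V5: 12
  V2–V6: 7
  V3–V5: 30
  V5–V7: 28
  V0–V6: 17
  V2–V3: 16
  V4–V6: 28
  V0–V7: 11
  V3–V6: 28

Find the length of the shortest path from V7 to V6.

28

Comparing a few candidate routes:
V7 → V3 → V2 → V6: 6 + 16 + 7 = 29
V7 → V0 → V6: 11 + 17 = 28
V7 → V3 → V6: 6 + 28 = 34
V7 → V1 → V2 → V6: 30 + 29 + 7 = 66
Shortest: 28.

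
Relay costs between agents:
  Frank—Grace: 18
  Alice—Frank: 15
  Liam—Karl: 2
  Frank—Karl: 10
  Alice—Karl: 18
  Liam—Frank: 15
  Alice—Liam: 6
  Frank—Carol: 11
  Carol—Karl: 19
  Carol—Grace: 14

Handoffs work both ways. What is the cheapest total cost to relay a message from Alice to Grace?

A few of the Alice→Grace routes:
Alice -> Liam -> Karl -> Carol -> Grace: 6 + 2 + 19 + 14 = 41
Alice -> Frank -> Carol -> Grace: 15 + 11 + 14 = 40
Alice -> Frank -> Grace: 15 + 18 = 33
Alice -> Liam -> Karl -> Frank -> Carol -> Grace: 6 + 2 + 10 + 11 + 14 = 43
Alice -> Liam -> Karl -> Frank -> Grace: 6 + 2 + 10 + 18 = 36
Alice -> Liam -> Frank -> Grace: 6 + 15 + 18 = 39
Best route has total 33.

33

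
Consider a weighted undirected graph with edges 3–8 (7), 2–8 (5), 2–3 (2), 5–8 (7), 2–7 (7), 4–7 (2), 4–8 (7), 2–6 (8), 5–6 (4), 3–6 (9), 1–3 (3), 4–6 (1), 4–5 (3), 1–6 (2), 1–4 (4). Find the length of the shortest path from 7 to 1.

5

Some routes from 7 to 1:
7 - 4 - 1: 2 + 4 = 6
7 - 2 - 3 - 1: 7 + 2 + 3 = 12
7 - 4 - 6 - 1: 2 + 1 + 2 = 5
7 - 4 - 6 - 3 - 1: 2 + 1 + 9 + 3 = 15
7 - 4 - 5 - 6 - 1: 2 + 3 + 4 + 2 = 11
Best route has total 5.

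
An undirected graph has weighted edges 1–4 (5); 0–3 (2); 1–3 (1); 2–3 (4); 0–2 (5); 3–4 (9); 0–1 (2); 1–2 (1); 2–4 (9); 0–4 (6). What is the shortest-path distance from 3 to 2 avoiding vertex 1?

4

Some routes from 3 to 2 avoiding 1:
3 - 0 - 4 - 2: 2 + 6 + 9 = 17
3 - 2: 4
3 - 0 - 2: 2 + 5 = 7
Shortest: 4.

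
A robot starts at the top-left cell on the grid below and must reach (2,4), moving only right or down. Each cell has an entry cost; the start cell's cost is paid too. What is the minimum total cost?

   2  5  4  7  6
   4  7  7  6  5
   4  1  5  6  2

24

Take (0,0) -> (1,0) -> (2,0) -> (2,1) -> (2,2) -> (2,3) -> (2,4) for a total of 2 + 4 + 4 + 1 + 5 + 6 + 2 = 24.
(Top row then right column would cost 31.)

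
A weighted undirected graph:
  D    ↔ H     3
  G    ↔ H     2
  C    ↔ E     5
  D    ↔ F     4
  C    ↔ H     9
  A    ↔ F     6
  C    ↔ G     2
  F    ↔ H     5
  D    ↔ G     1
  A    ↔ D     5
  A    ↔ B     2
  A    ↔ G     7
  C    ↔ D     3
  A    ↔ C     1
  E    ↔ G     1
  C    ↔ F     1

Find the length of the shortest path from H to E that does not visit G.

11

Comparing a few candidate routes:
H -> D -> C -> E: 3 + 3 + 5 = 11
H -> F -> A -> C -> E: 5 + 6 + 1 + 5 = 17
H -> D -> F -> C -> E: 3 + 4 + 1 + 5 = 13
H -> F -> C -> E: 5 + 1 + 5 = 11
H -> C -> E: 9 + 5 = 14
H -> D -> A -> C -> E: 3 + 5 + 1 + 5 = 14
Best route has total 11.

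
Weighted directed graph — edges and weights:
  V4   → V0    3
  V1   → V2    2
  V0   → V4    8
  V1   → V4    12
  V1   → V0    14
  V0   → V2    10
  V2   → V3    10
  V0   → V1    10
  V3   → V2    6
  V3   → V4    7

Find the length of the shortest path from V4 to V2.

Paths from V4 to V2:
V4 → V0 → V1 → V2: 3 + 10 + 2 = 15
V4 → V0 → V2: 3 + 10 = 13
Shortest: 13.

13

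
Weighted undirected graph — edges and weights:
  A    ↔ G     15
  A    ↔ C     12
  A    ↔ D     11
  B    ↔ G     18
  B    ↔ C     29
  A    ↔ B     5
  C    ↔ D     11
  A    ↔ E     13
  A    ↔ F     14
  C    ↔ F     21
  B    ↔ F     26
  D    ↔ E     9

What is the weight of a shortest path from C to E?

20

Some routes from C to E:
C -> B -> A -> E: 29 + 5 + 13 = 47
C -> A -> D -> E: 12 + 11 + 9 = 32
C -> D -> E: 11 + 9 = 20
C -> D -> A -> E: 11 + 11 + 13 = 35
C -> A -> E: 12 + 13 = 25
Best route has total 20.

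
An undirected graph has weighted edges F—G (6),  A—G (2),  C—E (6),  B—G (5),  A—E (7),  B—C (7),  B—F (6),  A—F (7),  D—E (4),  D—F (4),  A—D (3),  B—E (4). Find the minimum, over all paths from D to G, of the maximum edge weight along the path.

Some routes from D to G:
D → E → B → G: max(4, 4, 5) = 5
D → F → G: max(4, 6) = 6
D → A → G: max(3, 2) = 3
D → F → B → G: max(4, 6, 5) = 6
The minimum achievable maximum is 3.

3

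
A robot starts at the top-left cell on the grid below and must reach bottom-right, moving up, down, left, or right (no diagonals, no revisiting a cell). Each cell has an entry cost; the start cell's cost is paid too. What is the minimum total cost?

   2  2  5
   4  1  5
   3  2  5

One optimal route is [0,0] → [0,1] → [1,1] → [2,1] → [2,2].
Its cost is 2 + 2 + 1 + 2 + 5 = 12.

12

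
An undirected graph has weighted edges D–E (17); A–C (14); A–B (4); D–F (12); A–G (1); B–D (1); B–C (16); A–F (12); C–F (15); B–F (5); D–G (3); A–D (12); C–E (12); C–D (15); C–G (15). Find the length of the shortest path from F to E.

23

A few of the F→E routes:
F-B-D-E: 5 + 1 + 17 = 23
F-C-E: 15 + 12 = 27
F-D-E: 12 + 17 = 29
Shortest: 23.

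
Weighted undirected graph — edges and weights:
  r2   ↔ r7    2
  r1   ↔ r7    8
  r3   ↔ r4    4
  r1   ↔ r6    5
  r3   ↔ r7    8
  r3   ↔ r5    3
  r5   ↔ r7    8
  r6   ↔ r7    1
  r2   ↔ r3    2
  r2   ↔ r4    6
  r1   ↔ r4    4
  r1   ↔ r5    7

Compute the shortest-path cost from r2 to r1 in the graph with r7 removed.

Paths from r2 to r1 avoiding r7:
r2-r4-r1: 6 + 4 = 10
r2-r3-r4-r1: 2 + 4 + 4 = 10
r2-r3-r5-r1: 2 + 3 + 7 = 12
r2-r4-r3-r5-r1: 6 + 4 + 3 + 7 = 20
Shortest: 10.

10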